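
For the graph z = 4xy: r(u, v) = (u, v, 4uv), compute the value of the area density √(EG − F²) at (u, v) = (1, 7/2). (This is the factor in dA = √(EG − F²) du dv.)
√(EG − F²)|_{(1, 7/2)} = sqrt(213)

E = 16*v^2 + 1, F = 16*u*v, G = 16*u^2 + 1, so EG − F² = 16*u^2 + 16*v^2 + 1. Taking the positive square root: √(EG − F²) = sqrt(16*u^2 + 16*v^2 + 1). At (u, v) = (1, 7/2): sqrt(213).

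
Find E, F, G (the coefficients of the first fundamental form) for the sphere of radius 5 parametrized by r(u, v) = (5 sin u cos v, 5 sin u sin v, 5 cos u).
E = 25;  F = 0;  G = 25*sin(u)^2

Compute partials: r_u = (5*cos(u)*cos(v), 5*sin(v)*cos(u), -5*sin(u)), r_v = (-5*sin(u)*sin(v), 5*sin(u)*cos(v), 0). Then
  E = r_u · r_u = 25,
  F = r_u · r_v = 0,
  G = r_v · r_v = 25*sin(u)^2.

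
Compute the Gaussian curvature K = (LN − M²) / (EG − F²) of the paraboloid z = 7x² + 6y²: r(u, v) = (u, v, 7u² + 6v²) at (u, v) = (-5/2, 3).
K = 42/1590121

Coefficients of the first fundamental form: E = 196*u^2 + 1, F = 168*u*v, G = 144*v^2 + 1.
Coefficients of the second fundamental form: L = 14/sqrt(196*u^2 + 144*v^2 + 1), M = 0, N = 12/sqrt(196*u^2 + 144*v^2 + 1).
Assemble K = (LN − M²)/(EG − F²) = 168/(38416*u^4 + 56448*u^2*v^2 + 392*u^2 + 20736*v^4 + 288*v^2 + 1). At (u, v) = (-5/2, 3): K = 42/1590121.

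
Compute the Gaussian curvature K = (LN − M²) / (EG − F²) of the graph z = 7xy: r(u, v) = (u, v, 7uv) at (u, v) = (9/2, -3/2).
K = -196/4870849

Coefficients of the first fundamental form: E = 49*v^2 + 1, F = 49*u*v, G = 49*u^2 + 1.
Coefficients of the second fundamental form: L = 0, M = 7/sqrt(49*u^2 + 49*v^2 + 1), N = 0.
Assemble K = (LN − M²)/(EG − F²) = -49/(2401*u^4 + 4802*u^2*v^2 + 98*u^2 + 2401*v^4 + 98*v^2 + 1). At (u, v) = (9/2, -3/2): K = -196/4870849.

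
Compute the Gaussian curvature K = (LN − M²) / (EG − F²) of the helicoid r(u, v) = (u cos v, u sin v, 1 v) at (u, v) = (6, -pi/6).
K = -1/1369

Coefficients of the first fundamental form: E = 1, F = 0, G = u^2 + 1.
Coefficients of the second fundamental form: L = 0, M = -1/sqrt(u^2 + 1), N = 0.
Assemble K = (LN − M²)/(EG − F²) = -1/(u^2 + 1)^2. At (u, v) = (6, -pi/6): K = -1/1369.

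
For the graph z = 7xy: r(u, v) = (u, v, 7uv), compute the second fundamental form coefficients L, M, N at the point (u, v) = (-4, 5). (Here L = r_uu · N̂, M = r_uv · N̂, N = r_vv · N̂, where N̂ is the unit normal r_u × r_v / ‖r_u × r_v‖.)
L = 0;  M = 7*sqrt(2010)/2010;  N = 0

Compute the unit normal N̂(u, v) = (-7*v/sqrt(49*u^2 + 49*v^2 + 1), -7*u/sqrt(49*u^2 + 49*v^2 + 1), 1/sqrt(49*u^2 + 49*v^2 + 1)), and the second partials r_uu, r_uv, r_vv. Take dot products:
  L(u, v) = r_uu · N̂ = 0,
  M(u, v) = r_uv · N̂ = 7/sqrt(49*u^2 + 49*v^2 + 1),
  N(u, v) = r_vv · N̂ = 0.
Evaluating at (u, v) = (-4, 5):
  L = 0, M = 7*sqrt(2010)/2010, N = 0.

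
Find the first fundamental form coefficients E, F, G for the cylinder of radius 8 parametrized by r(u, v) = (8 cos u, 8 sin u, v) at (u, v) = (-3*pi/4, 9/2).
E = 64;  F = 0;  G = 1

Partials: r_u = (-8*sin(u), 8*cos(u), 0), r_v = (0, 0, 1). As functions of (u, v):
  E = r_u · r_u = 64,
  F = r_u · r_v = 0,
  G = r_v · r_v = 1.
Evaluating at (u, v) = (-3*pi/4, 9/2): E = 64, F = 0, G = 1.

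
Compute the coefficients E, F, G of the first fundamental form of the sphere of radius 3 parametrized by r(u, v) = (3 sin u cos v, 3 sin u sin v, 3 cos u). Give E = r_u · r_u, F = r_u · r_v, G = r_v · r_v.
E = 9;  F = 0;  G = 9*sin(u)^2

Compute partials: r_u = (3*cos(u)*cos(v), 3*sin(v)*cos(u), -3*sin(u)), r_v = (-3*sin(u)*sin(v), 3*sin(u)*cos(v), 0). Then
  E = r_u · r_u = 9,
  F = r_u · r_v = 0,
  G = r_v · r_v = 9*sin(u)^2.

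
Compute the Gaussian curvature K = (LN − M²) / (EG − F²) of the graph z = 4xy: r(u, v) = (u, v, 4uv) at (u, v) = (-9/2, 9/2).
K = -16/421201

Coefficients of the first fundamental form: E = 16*v^2 + 1, F = 16*u*v, G = 16*u^2 + 1.
Coefficients of the second fundamental form: L = 0, M = 4/sqrt(16*u^2 + 16*v^2 + 1), N = 0.
Assemble K = (LN − M²)/(EG − F²) = -16/(256*u^4 + 512*u^2*v^2 + 32*u^2 + 256*v^4 + 32*v^2 + 1). At (u, v) = (-9/2, 9/2): K = -16/421201.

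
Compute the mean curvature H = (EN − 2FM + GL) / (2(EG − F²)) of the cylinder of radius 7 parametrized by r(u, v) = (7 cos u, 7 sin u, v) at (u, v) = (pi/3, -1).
H = -1/14

With E = 49, F = 0, G = 1, L = -7, M = 0, N = 0, assemble
  H = (EN − 2FM + GL) / (2(EG − F²)) = -1/14.
At (u, v) = (pi/3, -1): H = -1/14.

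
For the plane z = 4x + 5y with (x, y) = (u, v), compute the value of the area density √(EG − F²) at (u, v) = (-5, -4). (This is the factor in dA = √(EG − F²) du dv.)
√(EG − F²)|_{(-5, -4)} = sqrt(42)

E = 17, F = 20, G = 26, so EG − F² = 42. Taking the positive square root: √(EG − F²) = sqrt(42). At (u, v) = (-5, -4): sqrt(42).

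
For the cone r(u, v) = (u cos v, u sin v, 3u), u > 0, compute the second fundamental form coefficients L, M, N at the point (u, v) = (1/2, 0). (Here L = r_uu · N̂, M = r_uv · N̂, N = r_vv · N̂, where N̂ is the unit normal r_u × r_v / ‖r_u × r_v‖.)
L = 0;  M = 0;  N = 3*sqrt(10)/20

Compute the unit normal N̂(u, v) = (-3*sqrt(10)*u*cos(v)/(10*Abs(u)), -3*sqrt(10)*u*sin(v)/(10*Abs(u)), sqrt(10)*u/(10*Abs(u))), and the second partials r_uu, r_uv, r_vv. Take dot products:
  L(u, v) = r_uu · N̂ = 0,
  M(u, v) = r_uv · N̂ = 0,
  N(u, v) = r_vv · N̂ = 3*sqrt(10)*u^2/(10*Abs(u)).
Evaluating at (u, v) = (1/2, 0):
  L = 0, M = 0, N = 3*sqrt(10)/20.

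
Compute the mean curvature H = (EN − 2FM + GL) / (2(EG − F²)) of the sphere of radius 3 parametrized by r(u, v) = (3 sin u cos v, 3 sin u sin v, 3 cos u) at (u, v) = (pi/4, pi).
H = -1/3

With E = 9, F = 0, G = 9*sin(u)^2, L = -3*sin(u)/Abs(sin(u)), M = 0, N = -3*sin(u)^3/Abs(sin(u)), assemble
  H = (EN − 2FM + GL) / (2(EG − F²)) = -sin(u)/(3*Abs(sin(u))).
At (u, v) = (pi/4, pi): H = -1/3.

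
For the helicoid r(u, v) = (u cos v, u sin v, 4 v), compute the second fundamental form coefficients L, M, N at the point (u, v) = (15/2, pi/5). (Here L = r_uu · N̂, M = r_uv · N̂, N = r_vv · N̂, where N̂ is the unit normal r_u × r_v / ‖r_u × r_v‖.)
L = 0;  M = -8/17;  N = 0

Compute the unit normal N̂(u, v) = (4*sin(v)/sqrt(u^2 + 16), -4*cos(v)/sqrt(u^2 + 16), u/sqrt(u^2 + 16)), and the second partials r_uu, r_uv, r_vv. Take dot products:
  L(u, v) = r_uu · N̂ = 0,
  M(u, v) = r_uv · N̂ = -4/sqrt(u^2 + 16),
  N(u, v) = r_vv · N̂ = 0.
Evaluating at (u, v) = (15/2, pi/5):
  L = 0, M = -8/17, N = 0.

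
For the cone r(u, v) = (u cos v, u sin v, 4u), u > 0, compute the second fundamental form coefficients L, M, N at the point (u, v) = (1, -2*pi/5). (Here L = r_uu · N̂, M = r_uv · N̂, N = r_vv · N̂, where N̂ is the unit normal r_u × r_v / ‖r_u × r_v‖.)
L = 0;  M = 0;  N = 4*sqrt(17)/17

Compute the unit normal N̂(u, v) = (-4*sqrt(17)*u*cos(v)/(17*Abs(u)), -4*sqrt(17)*u*sin(v)/(17*Abs(u)), sqrt(17)*u/(17*Abs(u))), and the second partials r_uu, r_uv, r_vv. Take dot products:
  L(u, v) = r_uu · N̂ = 0,
  M(u, v) = r_uv · N̂ = 0,
  N(u, v) = r_vv · N̂ = 4*sqrt(17)*u^2/(17*Abs(u)).
Evaluating at (u, v) = (1, -2*pi/5):
  L = 0, M = 0, N = 4*sqrt(17)/17.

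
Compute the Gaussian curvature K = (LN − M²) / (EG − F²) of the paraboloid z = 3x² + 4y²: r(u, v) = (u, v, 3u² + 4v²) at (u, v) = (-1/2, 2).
K = 12/17689

Coefficients of the first fundamental form: E = 36*u^2 + 1, F = 48*u*v, G = 64*v^2 + 1.
Coefficients of the second fundamental form: L = 6/sqrt(36*u^2 + 64*v^2 + 1), M = 0, N = 8/sqrt(36*u^2 + 64*v^2 + 1).
Assemble K = (LN − M²)/(EG − F²) = 48/(1296*u^4 + 4608*u^2*v^2 + 72*u^2 + 4096*v^4 + 128*v^2 + 1). At (u, v) = (-1/2, 2): K = 12/17689.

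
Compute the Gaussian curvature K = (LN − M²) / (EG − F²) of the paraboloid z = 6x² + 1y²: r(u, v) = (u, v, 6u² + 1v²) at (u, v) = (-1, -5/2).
K = 6/7225

Coefficients of the first fundamental form: E = 144*u^2 + 1, F = 24*u*v, G = 4*v^2 + 1.
Coefficients of the second fundamental form: L = 12/sqrt(144*u^2 + 4*v^2 + 1), M = 0, N = 2/sqrt(144*u^2 + 4*v^2 + 1).
Assemble K = (LN − M²)/(EG − F²) = 24/(20736*u^4 + 1152*u^2*v^2 + 288*u^2 + 16*v^4 + 8*v^2 + 1). At (u, v) = (-1, -5/2): K = 6/7225.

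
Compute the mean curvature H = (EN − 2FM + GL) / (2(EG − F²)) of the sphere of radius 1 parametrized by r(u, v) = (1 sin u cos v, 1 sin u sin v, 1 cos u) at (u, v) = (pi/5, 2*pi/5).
H = -1

With E = 1, F = 0, G = sin(u)^2, L = -sin(u)/Abs(sin(u)), M = 0, N = -sin(u)^3/Abs(sin(u)), assemble
  H = (EN − 2FM + GL) / (2(EG − F²)) = -sin(u)/Abs(sin(u)).
At (u, v) = (pi/5, 2*pi/5): H = -1.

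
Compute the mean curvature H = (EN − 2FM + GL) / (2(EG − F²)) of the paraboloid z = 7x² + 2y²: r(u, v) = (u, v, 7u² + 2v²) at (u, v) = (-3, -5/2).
H = 4237*sqrt(1865)/3478225

With E = 196*u^2 + 1, F = 56*u*v, G = 16*v^2 + 1, L = 14/sqrt(196*u^2 + 16*v^2 + 1), M = 0, N = 4/sqrt(196*u^2 + 16*v^2 + 1), assemble
  H = (EN − 2FM + GL) / (2(EG − F²)) = (392*u^2 + 112*v^2 + 9)/(196*u^2 + 16*v^2 + 1)^(3/2).
At (u, v) = (-3, -5/2): H = 4237*sqrt(1865)/3478225.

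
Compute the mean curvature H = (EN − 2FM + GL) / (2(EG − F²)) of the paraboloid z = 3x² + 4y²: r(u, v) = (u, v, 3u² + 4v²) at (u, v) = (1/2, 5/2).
H = 1243*sqrt(410)/168100

With E = 36*u^2 + 1, F = 48*u*v, G = 64*v^2 + 1, L = 6/sqrt(36*u^2 + 64*v^2 + 1), M = 0, N = 8/sqrt(36*u^2 + 64*v^2 + 1), assemble
  H = (EN − 2FM + GL) / (2(EG − F²)) = (144*u^2 + 192*v^2 + 7)/(36*u^2 + 64*v^2 + 1)^(3/2).
At (u, v) = (1/2, 5/2): H = 1243*sqrt(410)/168100.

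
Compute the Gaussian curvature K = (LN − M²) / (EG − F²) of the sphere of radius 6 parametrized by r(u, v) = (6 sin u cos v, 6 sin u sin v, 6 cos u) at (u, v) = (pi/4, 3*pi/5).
K = 1/36

Coefficients of the first fundamental form: E = 36, F = 0, G = 36*sin(u)^2.
Coefficients of the second fundamental form: L = -6*sin(u)/Abs(sin(u)), M = 0, N = -6*sin(u)^3/Abs(sin(u)).
Assemble K = (LN − M²)/(EG − F²) = 1/36. At (u, v) = (pi/4, 3*pi/5): K = 1/36.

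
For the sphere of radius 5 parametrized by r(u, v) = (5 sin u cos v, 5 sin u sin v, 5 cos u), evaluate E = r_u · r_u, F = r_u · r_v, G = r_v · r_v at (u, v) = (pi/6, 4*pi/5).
E = 25;  F = 0;  G = 25/4

Partials: r_u = (5*cos(u)*cos(v), 5*sin(v)*cos(u), -5*sin(u)), r_v = (-5*sin(u)*sin(v), 5*sin(u)*cos(v), 0). As functions of (u, v):
  E = r_u · r_u = 25,
  F = r_u · r_v = 0,
  G = r_v · r_v = 25*sin(u)^2.
Evaluating at (u, v) = (pi/6, 4*pi/5): E = 25, F = 0, G = 25/4.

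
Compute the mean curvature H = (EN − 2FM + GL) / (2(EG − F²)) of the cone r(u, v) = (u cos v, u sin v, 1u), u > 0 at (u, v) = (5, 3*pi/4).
H = sqrt(2)/20

With E = 2, F = 0, G = u^2, L = 0, M = 0, N = sqrt(2)*u^2/(2*Abs(u)), assemble
  H = (EN − 2FM + GL) / (2(EG − F²)) = sqrt(2)/(4*Abs(u)).
At (u, v) = (5, 3*pi/4): H = sqrt(2)/20.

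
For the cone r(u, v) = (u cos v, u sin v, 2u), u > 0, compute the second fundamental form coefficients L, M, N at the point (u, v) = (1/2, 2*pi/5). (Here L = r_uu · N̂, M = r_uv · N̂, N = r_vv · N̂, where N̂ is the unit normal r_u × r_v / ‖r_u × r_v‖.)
L = 0;  M = 0;  N = sqrt(5)/5

Compute the unit normal N̂(u, v) = (-2*sqrt(5)*u*cos(v)/(5*Abs(u)), -2*sqrt(5)*u*sin(v)/(5*Abs(u)), sqrt(5)*u/(5*Abs(u))), and the second partials r_uu, r_uv, r_vv. Take dot products:
  L(u, v) = r_uu · N̂ = 0,
  M(u, v) = r_uv · N̂ = 0,
  N(u, v) = r_vv · N̂ = 2*sqrt(5)*u^2/(5*Abs(u)).
Evaluating at (u, v) = (1/2, 2*pi/5):
  L = 0, M = 0, N = sqrt(5)/5.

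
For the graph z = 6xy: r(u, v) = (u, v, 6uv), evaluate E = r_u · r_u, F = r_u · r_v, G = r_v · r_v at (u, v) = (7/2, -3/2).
E = 82;  F = -189;  G = 442

Partials: r_u = (1, 0, 6*v), r_v = (0, 1, 6*u). As functions of (u, v):
  E = r_u · r_u = 36*v^2 + 1,
  F = r_u · r_v = 36*u*v,
  G = r_v · r_v = 36*u^2 + 1.
Evaluating at (u, v) = (7/2, -3/2): E = 82, F = -189, G = 442.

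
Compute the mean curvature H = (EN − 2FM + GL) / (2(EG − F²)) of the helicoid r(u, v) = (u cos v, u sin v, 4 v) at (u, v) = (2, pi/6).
H = 0

With E = 1, F = 0, G = u^2 + 16, L = 0, M = -4/sqrt(u^2 + 16), N = 0, assemble
  H = (EN − 2FM + GL) / (2(EG − F²)) = 0.
At (u, v) = (2, pi/6): H = 0.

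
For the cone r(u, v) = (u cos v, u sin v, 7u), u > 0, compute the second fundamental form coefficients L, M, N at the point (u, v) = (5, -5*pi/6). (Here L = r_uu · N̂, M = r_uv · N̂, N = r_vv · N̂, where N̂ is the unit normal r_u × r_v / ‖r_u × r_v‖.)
L = 0;  M = 0;  N = 7*sqrt(2)/2

Compute the unit normal N̂(u, v) = (-7*sqrt(2)*u*cos(v)/(10*Abs(u)), -7*sqrt(2)*u*sin(v)/(10*Abs(u)), sqrt(2)*u/(10*Abs(u))), and the second partials r_uu, r_uv, r_vv. Take dot products:
  L(u, v) = r_uu · N̂ = 0,
  M(u, v) = r_uv · N̂ = 0,
  N(u, v) = r_vv · N̂ = 7*sqrt(2)*u^2/(10*Abs(u)).
Evaluating at (u, v) = (5, -5*pi/6):
  L = 0, M = 0, N = 7*sqrt(2)/2.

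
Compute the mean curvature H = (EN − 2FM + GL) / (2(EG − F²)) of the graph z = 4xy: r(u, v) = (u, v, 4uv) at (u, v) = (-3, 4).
H = 768*sqrt(401)/160801

With E = 16*v^2 + 1, F = 16*u*v, G = 16*u^2 + 1, L = 0, M = 4/sqrt(16*u^2 + 16*v^2 + 1), N = 0, assemble
  H = (EN − 2FM + GL) / (2(EG − F²)) = -64*u*v/(16*u^2 + 16*v^2 + 1)^(3/2).
At (u, v) = (-3, 4): H = 768*sqrt(401)/160801.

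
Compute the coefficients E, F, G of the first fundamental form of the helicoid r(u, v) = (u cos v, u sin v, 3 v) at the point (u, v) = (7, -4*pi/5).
E = 1;  F = 0;  G = 58

Partials: r_u = (cos(v), sin(v), 0), r_v = (-u*sin(v), u*cos(v), 3). As functions of (u, v):
  E = r_u · r_u = 1,
  F = r_u · r_v = 0,
  G = r_v · r_v = u^2 + 9.
Evaluating at (u, v) = (7, -4*pi/5): E = 1, F = 0, G = 58.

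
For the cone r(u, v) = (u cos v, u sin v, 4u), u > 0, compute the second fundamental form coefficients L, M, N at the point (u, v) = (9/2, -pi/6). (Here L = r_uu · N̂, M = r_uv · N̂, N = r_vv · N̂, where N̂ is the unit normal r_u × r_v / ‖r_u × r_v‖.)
L = 0;  M = 0;  N = 18*sqrt(17)/17

Compute the unit normal N̂(u, v) = (-4*sqrt(17)*u*cos(v)/(17*Abs(u)), -4*sqrt(17)*u*sin(v)/(17*Abs(u)), sqrt(17)*u/(17*Abs(u))), and the second partials r_uu, r_uv, r_vv. Take dot products:
  L(u, v) = r_uu · N̂ = 0,
  M(u, v) = r_uv · N̂ = 0,
  N(u, v) = r_vv · N̂ = 4*sqrt(17)*u^2/(17*Abs(u)).
Evaluating at (u, v) = (9/2, -pi/6):
  L = 0, M = 0, N = 18*sqrt(17)/17.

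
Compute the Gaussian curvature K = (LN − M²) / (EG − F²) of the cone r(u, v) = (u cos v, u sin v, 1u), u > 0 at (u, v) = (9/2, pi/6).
K = 0

Coefficients of the first fundamental form: E = 2, F = 0, G = u^2.
Coefficients of the second fundamental form: L = 0, M = 0, N = sqrt(2)*u^2/(2*Abs(u)).
Assemble K = (LN − M²)/(EG − F²) = 0. At (u, v) = (9/2, pi/6): K = 0.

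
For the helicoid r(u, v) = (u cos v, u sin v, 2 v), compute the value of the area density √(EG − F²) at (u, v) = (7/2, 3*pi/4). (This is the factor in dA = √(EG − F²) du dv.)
√(EG − F²)|_{(7/2, 3*pi/4)} = sqrt(65)/2

E = 1, F = 0, G = u^2 + 4, so EG − F² = u^2 + 4. Taking the positive square root: √(EG − F²) = sqrt(u^2 + 4). At (u, v) = (7/2, 3*pi/4): sqrt(65)/2.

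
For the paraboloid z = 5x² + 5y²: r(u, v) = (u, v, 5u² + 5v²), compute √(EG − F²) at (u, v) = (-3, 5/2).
√(EG − F²)|_{(-3, 5/2)} = sqrt(1526)

E = 100*u^2 + 1, F = 100*u*v, G = 100*v^2 + 1; EG − F² = 100*u^2 + 100*v^2 + 1; √(EG − F²) = sqrt(100*u^2 + 100*v^2 + 1). At the given point: sqrt(1526).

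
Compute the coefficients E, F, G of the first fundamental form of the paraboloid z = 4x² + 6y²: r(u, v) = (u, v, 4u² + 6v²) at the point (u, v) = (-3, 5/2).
E = 577;  F = -720;  G = 901

Partials: r_u = (1, 0, 8*u), r_v = (0, 1, 12*v). As functions of (u, v):
  E = r_u · r_u = 64*u^2 + 1,
  F = r_u · r_v = 96*u*v,
  G = r_v · r_v = 144*v^2 + 1.
Evaluating at (u, v) = (-3, 5/2): E = 577, F = -720, G = 901.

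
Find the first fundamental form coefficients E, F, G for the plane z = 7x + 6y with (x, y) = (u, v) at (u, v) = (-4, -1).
E = 50;  F = 42;  G = 37

Partials: r_u = (1, 0, 7), r_v = (0, 1, 6). As functions of (u, v):
  E = r_u · r_u = 50,
  F = r_u · r_v = 42,
  G = r_v · r_v = 37.
Evaluating at (u, v) = (-4, -1): E = 50, F = 42, G = 37.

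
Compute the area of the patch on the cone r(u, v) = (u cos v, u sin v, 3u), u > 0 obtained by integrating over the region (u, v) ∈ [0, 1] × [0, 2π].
Area = sqrt(10)*pi

Area = ∫∫ √(EG − F²) du dv with √(EG − F²) = sqrt(10)*Abs(u). Integrating over [0, 1] × [0, 2π] gives sqrt(10)*pi.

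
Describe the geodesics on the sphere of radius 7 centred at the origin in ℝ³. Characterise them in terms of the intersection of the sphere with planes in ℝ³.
Geodesics on the sphere of radius 7 are great circles — circles of radius 7 obtained as the intersection of the sphere with planes through the origin (the centre of the sphere).

A curve α(t) of nonzero constant speed on the sphere of radius 7 is a geodesic iff its acceleration α̈ is everywhere normal to the surface, i.e. parallel to the radial vector α(t). Then d/dt(α × α̇) = α̇ × α̇ + α × α̈ = 0, so α × α̇ is a constant vector n ≠ 0 and α(t) · n = 0 for all t: α lies in the plane through the origin with normal n. The intersection of that plane with the sphere is a circle of radius 7 (a great circle). Conversely, a great circle traversed at constant speed has centripetal acceleration pointing at the origin, hence normal to the sphere, so every great circle is a geodesic.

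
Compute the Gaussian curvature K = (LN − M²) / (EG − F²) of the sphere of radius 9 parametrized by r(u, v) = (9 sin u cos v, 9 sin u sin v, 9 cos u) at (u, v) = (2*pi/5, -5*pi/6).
K = 1/81

Coefficients of the first fundamental form: E = 81, F = 0, G = 81*sin(u)^2.
Coefficients of the second fundamental form: L = -9*sin(u)/Abs(sin(u)), M = 0, N = -9*sin(u)^3/Abs(sin(u)).
Assemble K = (LN − M²)/(EG − F²) = 1/81. At (u, v) = (2*pi/5, -5*pi/6): K = 1/81.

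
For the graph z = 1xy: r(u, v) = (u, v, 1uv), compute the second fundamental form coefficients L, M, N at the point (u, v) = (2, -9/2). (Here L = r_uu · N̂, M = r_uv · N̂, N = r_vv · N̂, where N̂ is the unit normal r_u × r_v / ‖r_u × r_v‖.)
L = 0;  M = 2*sqrt(101)/101;  N = 0

Compute the unit normal N̂(u, v) = (-v/sqrt(u^2 + v^2 + 1), -u/sqrt(u^2 + v^2 + 1), 1/sqrt(u^2 + v^2 + 1)), and the second partials r_uu, r_uv, r_vv. Take dot products:
  L(u, v) = r_uu · N̂ = 0,
  M(u, v) = r_uv · N̂ = 1/sqrt(u^2 + v^2 + 1),
  N(u, v) = r_vv · N̂ = 0.
Evaluating at (u, v) = (2, -9/2):
  L = 0, M = 2*sqrt(101)/101, N = 0.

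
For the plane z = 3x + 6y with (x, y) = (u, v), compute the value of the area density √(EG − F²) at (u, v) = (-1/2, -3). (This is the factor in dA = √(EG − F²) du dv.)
√(EG − F²)|_{(-1/2, -3)} = sqrt(46)

E = 10, F = 18, G = 37, so EG − F² = 46. Taking the positive square root: √(EG − F²) = sqrt(46). At (u, v) = (-1/2, -3): sqrt(46).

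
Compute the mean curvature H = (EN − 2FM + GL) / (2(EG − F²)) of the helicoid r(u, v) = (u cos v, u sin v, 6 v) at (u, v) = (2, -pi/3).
H = 0

With E = 1, F = 0, G = u^2 + 36, L = 0, M = -6/sqrt(u^2 + 36), N = 0, assemble
  H = (EN − 2FM + GL) / (2(EG − F²)) = 0.
At (u, v) = (2, -pi/3): H = 0.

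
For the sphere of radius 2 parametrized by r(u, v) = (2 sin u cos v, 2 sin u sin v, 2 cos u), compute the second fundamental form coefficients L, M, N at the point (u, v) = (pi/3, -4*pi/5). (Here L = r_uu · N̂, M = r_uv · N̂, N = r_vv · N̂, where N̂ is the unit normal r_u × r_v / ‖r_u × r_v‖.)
L = -2;  M = 0;  N = -3/2

Compute the unit normal N̂(u, v) = (sin(u)^2*cos(v)/Abs(sin(u)), sin(u)^2*sin(v)/Abs(sin(u)), sin(2*u)/(2*Abs(sin(u)))), and the second partials r_uu, r_uv, r_vv. Take dot products:
  L(u, v) = r_uu · N̂ = -2*sin(u)/Abs(sin(u)),
  M(u, v) = r_uv · N̂ = 0,
  N(u, v) = r_vv · N̂ = -2*sin(u)^3/Abs(sin(u)).
Evaluating at (u, v) = (pi/3, -4*pi/5):
  L = -2, M = 0, N = -3/2.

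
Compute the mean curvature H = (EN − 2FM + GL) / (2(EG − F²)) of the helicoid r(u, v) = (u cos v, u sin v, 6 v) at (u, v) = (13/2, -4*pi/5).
H = 0

With E = 1, F = 0, G = u^2 + 36, L = 0, M = -6/sqrt(u^2 + 36), N = 0, assemble
  H = (EN − 2FM + GL) / (2(EG − F²)) = 0.
At (u, v) = (13/2, -4*pi/5): H = 0.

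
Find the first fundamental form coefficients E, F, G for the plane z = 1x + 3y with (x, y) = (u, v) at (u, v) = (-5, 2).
E = 2;  F = 3;  G = 10

Partials: r_u = (1, 0, 1), r_v = (0, 1, 3). As functions of (u, v):
  E = r_u · r_u = 2,
  F = r_u · r_v = 3,
  G = r_v · r_v = 10.
Evaluating at (u, v) = (-5, 2): E = 2, F = 3, G = 10.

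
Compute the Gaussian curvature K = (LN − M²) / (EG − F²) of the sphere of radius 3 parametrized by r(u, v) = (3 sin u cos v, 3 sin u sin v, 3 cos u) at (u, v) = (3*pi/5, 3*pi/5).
K = 1/9

Coefficients of the first fundamental form: E = 9, F = 0, G = 9*sin(u)^2.
Coefficients of the second fundamental form: L = -3*sin(u)/Abs(sin(u)), M = 0, N = -3*sin(u)^3/Abs(sin(u)).
Assemble K = (LN − M²)/(EG − F²) = 1/9. At (u, v) = (3*pi/5, 3*pi/5): K = 1/9.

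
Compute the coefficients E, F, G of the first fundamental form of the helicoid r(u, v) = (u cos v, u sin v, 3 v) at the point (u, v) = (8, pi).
E = 1;  F = 0;  G = 73

Partials: r_u = (cos(v), sin(v), 0), r_v = (-u*sin(v), u*cos(v), 3). As functions of (u, v):
  E = r_u · r_u = 1,
  F = r_u · r_v = 0,
  G = r_v · r_v = u^2 + 9.
Evaluating at (u, v) = (8, pi): E = 1, F = 0, G = 73.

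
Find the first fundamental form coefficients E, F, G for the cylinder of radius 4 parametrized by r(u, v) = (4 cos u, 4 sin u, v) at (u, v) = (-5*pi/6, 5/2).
E = 16;  F = 0;  G = 1

Partials: r_u = (-4*sin(u), 4*cos(u), 0), r_v = (0, 0, 1). As functions of (u, v):
  E = r_u · r_u = 16,
  F = r_u · r_v = 0,
  G = r_v · r_v = 1.
Evaluating at (u, v) = (-5*pi/6, 5/2): E = 16, F = 0, G = 1.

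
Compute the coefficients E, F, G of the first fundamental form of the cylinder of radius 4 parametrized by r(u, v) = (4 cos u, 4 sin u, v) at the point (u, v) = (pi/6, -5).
E = 16;  F = 0;  G = 1

Partials: r_u = (-4*sin(u), 4*cos(u), 0), r_v = (0, 0, 1). As functions of (u, v):
  E = r_u · r_u = 16,
  F = r_u · r_v = 0,
  G = r_v · r_v = 1.
Evaluating at (u, v) = (pi/6, -5): E = 16, F = 0, G = 1.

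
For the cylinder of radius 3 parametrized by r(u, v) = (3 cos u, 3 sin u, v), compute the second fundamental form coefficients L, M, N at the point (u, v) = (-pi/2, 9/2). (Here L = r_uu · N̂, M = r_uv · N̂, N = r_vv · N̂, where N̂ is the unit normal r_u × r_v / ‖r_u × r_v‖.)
L = -3;  M = 0;  N = 0

Compute the unit normal N̂(u, v) = (cos(u), sin(u), 0), and the second partials r_uu, r_uv, r_vv. Take dot products:
  L(u, v) = r_uu · N̂ = -3,
  M(u, v) = r_uv · N̂ = 0,
  N(u, v) = r_vv · N̂ = 0.
Evaluating at (u, v) = (-pi/2, 9/2):
  L = -3, M = 0, N = 0.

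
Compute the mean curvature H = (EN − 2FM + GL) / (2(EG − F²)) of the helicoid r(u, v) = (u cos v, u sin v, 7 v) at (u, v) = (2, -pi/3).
H = 0

With E = 1, F = 0, G = u^2 + 49, L = 0, M = -7/sqrt(u^2 + 49), N = 0, assemble
  H = (EN − 2FM + GL) / (2(EG − F²)) = 0.
At (u, v) = (2, -pi/3): H = 0.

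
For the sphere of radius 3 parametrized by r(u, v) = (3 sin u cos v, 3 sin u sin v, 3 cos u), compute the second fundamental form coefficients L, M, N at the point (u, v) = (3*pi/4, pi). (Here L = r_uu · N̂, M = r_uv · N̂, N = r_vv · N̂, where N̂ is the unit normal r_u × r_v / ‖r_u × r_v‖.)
L = -3;  M = 0;  N = -3/2

Compute the unit normal N̂(u, v) = (sin(u)^2*cos(v)/Abs(sin(u)), sin(u)^2*sin(v)/Abs(sin(u)), sin(2*u)/(2*Abs(sin(u)))), and the second partials r_uu, r_uv, r_vv. Take dot products:
  L(u, v) = r_uu · N̂ = -3*sin(u)/Abs(sin(u)),
  M(u, v) = r_uv · N̂ = 0,
  N(u, v) = r_vv · N̂ = -3*sin(u)^3/Abs(sin(u)).
Evaluating at (u, v) = (3*pi/4, pi):
  L = -3, M = 0, N = -3/2.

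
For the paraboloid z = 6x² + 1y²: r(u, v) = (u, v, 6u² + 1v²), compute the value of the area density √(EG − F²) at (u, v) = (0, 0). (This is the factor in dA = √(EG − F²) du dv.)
√(EG − F²)|_{(0, 0)} = 1

E = 144*u^2 + 1, F = 24*u*v, G = 4*v^2 + 1, so EG − F² = 144*u^2 + 4*v^2 + 1. Taking the positive square root: √(EG − F²) = sqrt(144*u^2 + 4*v^2 + 1). At (u, v) = (0, 0): 1.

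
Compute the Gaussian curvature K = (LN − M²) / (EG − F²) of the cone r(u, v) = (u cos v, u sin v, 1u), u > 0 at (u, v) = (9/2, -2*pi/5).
K = 0

Coefficients of the first fundamental form: E = 2, F = 0, G = u^2.
Coefficients of the second fundamental form: L = 0, M = 0, N = sqrt(2)*u^2/(2*Abs(u)).
Assemble K = (LN − M²)/(EG − F²) = 0. At (u, v) = (9/2, -2*pi/5): K = 0.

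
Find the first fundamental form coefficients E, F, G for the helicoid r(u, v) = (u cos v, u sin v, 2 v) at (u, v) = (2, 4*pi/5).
E = 1;  F = 0;  G = 8

Partials: r_u = (cos(v), sin(v), 0), r_v = (-u*sin(v), u*cos(v), 2). As functions of (u, v):
  E = r_u · r_u = 1,
  F = r_u · r_v = 0,
  G = r_v · r_v = u^2 + 4.
Evaluating at (u, v) = (2, 4*pi/5): E = 1, F = 0, G = 8.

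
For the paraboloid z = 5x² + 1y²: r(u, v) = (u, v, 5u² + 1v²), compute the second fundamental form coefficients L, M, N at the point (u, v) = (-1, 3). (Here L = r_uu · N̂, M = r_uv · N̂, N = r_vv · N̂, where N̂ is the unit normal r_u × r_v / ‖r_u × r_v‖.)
L = 10*sqrt(137)/137;  M = 0;  N = 2*sqrt(137)/137

Compute the unit normal N̂(u, v) = (-10*u/sqrt(100*u^2 + 4*v^2 + 1), -2*v/sqrt(100*u^2 + 4*v^2 + 1), 1/sqrt(100*u^2 + 4*v^2 + 1)), and the second partials r_uu, r_uv, r_vv. Take dot products:
  L(u, v) = r_uu · N̂ = 10/sqrt(100*u^2 + 4*v^2 + 1),
  M(u, v) = r_uv · N̂ = 0,
  N(u, v) = r_vv · N̂ = 2/sqrt(100*u^2 + 4*v^2 + 1).
Evaluating at (u, v) = (-1, 3):
  L = 10*sqrt(137)/137, M = 0, N = 2*sqrt(137)/137.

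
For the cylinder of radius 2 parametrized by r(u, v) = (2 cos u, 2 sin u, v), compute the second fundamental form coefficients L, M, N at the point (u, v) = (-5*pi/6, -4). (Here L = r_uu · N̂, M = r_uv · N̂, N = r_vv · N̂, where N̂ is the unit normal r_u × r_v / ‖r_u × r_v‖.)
L = -2;  M = 0;  N = 0

Compute the unit normal N̂(u, v) = (cos(u), sin(u), 0), and the second partials r_uu, r_uv, r_vv. Take dot products:
  L(u, v) = r_uu · N̂ = -2,
  M(u, v) = r_uv · N̂ = 0,
  N(u, v) = r_vv · N̂ = 0.
Evaluating at (u, v) = (-5*pi/6, -4):
  L = -2, M = 0, N = 0.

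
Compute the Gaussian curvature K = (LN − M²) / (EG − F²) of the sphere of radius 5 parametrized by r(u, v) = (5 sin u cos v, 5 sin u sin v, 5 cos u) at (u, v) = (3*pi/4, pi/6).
K = 1/25

Coefficients of the first fundamental form: E = 25, F = 0, G = 25*sin(u)^2.
Coefficients of the second fundamental form: L = -5*sin(u)/Abs(sin(u)), M = 0, N = -5*sin(u)^3/Abs(sin(u)).
Assemble K = (LN − M²)/(EG − F²) = 1/25. At (u, v) = (3*pi/4, pi/6): K = 1/25.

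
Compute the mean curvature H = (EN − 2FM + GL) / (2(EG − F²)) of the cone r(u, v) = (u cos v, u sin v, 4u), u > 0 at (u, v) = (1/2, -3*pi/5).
H = 4*sqrt(17)/17

With E = 17, F = 0, G = u^2, L = 0, M = 0, N = 4*sqrt(17)*u^2/(17*Abs(u)), assemble
  H = (EN − 2FM + GL) / (2(EG − F²)) = 2*sqrt(17)/(17*Abs(u)).
At (u, v) = (1/2, -3*pi/5): H = 4*sqrt(17)/17.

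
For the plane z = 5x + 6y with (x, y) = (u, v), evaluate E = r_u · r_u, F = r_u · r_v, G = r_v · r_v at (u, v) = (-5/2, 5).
E = 26;  F = 30;  G = 37

Partials: r_u = (1, 0, 5), r_v = (0, 1, 6). As functions of (u, v):
  E = r_u · r_u = 26,
  F = r_u · r_v = 30,
  G = r_v · r_v = 37.
Evaluating at (u, v) = (-5/2, 5): E = 26, F = 30, G = 37.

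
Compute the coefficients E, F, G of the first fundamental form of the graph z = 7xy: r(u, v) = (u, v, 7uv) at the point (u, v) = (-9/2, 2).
E = 197;  F = -441;  G = 3973/4

Partials: r_u = (1, 0, 7*v), r_v = (0, 1, 7*u). As functions of (u, v):
  E = r_u · r_u = 49*v^2 + 1,
  F = r_u · r_v = 49*u*v,
  G = r_v · r_v = 49*u^2 + 1.
Evaluating at (u, v) = (-9/2, 2): E = 197, F = -441, G = 3973/4.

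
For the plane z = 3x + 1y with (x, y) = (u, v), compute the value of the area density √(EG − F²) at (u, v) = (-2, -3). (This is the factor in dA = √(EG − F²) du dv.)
√(EG − F²)|_{(-2, -3)} = sqrt(11)

E = 10, F = 3, G = 2, so EG − F² = 11. Taking the positive square root: √(EG − F²) = sqrt(11). At (u, v) = (-2, -3): sqrt(11).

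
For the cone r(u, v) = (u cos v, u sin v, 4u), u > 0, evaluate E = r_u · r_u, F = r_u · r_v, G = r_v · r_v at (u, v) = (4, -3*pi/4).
E = 17;  F = 0;  G = 16

Partials: r_u = (cos(v), sin(v), 4), r_v = (-u*sin(v), u*cos(v), 0). As functions of (u, v):
  E = r_u · r_u = 17,
  F = r_u · r_v = 0,
  G = r_v · r_v = u^2.
Evaluating at (u, v) = (4, -3*pi/4): E = 17, F = 0, G = 16.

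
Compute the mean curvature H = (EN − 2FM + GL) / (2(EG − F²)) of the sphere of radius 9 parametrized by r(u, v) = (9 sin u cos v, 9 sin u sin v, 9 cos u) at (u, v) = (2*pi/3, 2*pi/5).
H = -1/9

With E = 81, F = 0, G = 81*sin(u)^2, L = -9*sin(u)/Abs(sin(u)), M = 0, N = -9*sin(u)^3/Abs(sin(u)), assemble
  H = (EN − 2FM + GL) / (2(EG − F²)) = -sin(u)/(9*Abs(sin(u))).
At (u, v) = (2*pi/3, 2*pi/5): H = -1/9.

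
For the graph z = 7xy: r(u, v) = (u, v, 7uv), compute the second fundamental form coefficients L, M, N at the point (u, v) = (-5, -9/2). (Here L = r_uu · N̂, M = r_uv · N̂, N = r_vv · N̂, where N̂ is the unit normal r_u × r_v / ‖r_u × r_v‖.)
L = 0;  M = 14*sqrt(8873)/8873;  N = 0

Compute the unit normal N̂(u, v) = (-7*v/sqrt(49*u^2 + 49*v^2 + 1), -7*u/sqrt(49*u^2 + 49*v^2 + 1), 1/sqrt(49*u^2 + 49*v^2 + 1)), and the second partials r_uu, r_uv, r_vv. Take dot products:
  L(u, v) = r_uu · N̂ = 0,
  M(u, v) = r_uv · N̂ = 7/sqrt(49*u^2 + 49*v^2 + 1),
  N(u, v) = r_vv · N̂ = 0.
Evaluating at (u, v) = (-5, -9/2):
  L = 0, M = 14*sqrt(8873)/8873, N = 0.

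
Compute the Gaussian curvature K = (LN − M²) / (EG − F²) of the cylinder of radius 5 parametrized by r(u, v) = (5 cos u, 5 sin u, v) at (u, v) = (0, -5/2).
K = 0

Coefficients of the first fundamental form: E = 25, F = 0, G = 1.
Coefficients of the second fundamental form: L = -5, M = 0, N = 0.
Assemble K = (LN − M²)/(EG − F²) = 0. At (u, v) = (0, -5/2): K = 0.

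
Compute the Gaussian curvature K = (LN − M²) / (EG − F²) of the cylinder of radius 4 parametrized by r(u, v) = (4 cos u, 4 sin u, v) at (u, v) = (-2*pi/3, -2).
K = 0

Coefficients of the first fundamental form: E = 16, F = 0, G = 1.
Coefficients of the second fundamental form: L = -4, M = 0, N = 0.
Assemble K = (LN − M²)/(EG − F²) = 0. At (u, v) = (-2*pi/3, -2): K = 0.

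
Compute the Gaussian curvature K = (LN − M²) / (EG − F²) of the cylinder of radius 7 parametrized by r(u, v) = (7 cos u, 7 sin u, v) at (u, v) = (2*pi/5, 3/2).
K = 0

Coefficients of the first fundamental form: E = 49, F = 0, G = 1.
Coefficients of the second fundamental form: L = -7, M = 0, N = 0.
Assemble K = (LN − M²)/(EG − F²) = 0. At (u, v) = (2*pi/5, 3/2): K = 0.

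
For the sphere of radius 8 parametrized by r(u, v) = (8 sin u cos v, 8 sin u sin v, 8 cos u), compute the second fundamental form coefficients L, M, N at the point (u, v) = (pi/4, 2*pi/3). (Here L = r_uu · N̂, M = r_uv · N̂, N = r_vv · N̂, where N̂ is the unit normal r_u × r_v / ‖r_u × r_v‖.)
L = -8;  M = 0;  N = -4

Compute the unit normal N̂(u, v) = (sin(u)^2*cos(v)/Abs(sin(u)), sin(u)^2*sin(v)/Abs(sin(u)), sin(2*u)/(2*Abs(sin(u)))), and the second partials r_uu, r_uv, r_vv. Take dot products:
  L(u, v) = r_uu · N̂ = -8*sin(u)/Abs(sin(u)),
  M(u, v) = r_uv · N̂ = 0,
  N(u, v) = r_vv · N̂ = -8*sin(u)^3/Abs(sin(u)).
Evaluating at (u, v) = (pi/4, 2*pi/3):
  L = -8, M = 0, N = -4.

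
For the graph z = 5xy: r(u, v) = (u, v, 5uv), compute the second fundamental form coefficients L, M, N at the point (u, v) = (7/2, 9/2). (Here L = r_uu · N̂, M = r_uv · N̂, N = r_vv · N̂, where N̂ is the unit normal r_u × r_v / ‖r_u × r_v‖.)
L = 0;  M = 5*sqrt(3254)/1627;  N = 0

Compute the unit normal N̂(u, v) = (-5*v/sqrt(25*u^2 + 25*v^2 + 1), -5*u/sqrt(25*u^2 + 25*v^2 + 1), 1/sqrt(25*u^2 + 25*v^2 + 1)), and the second partials r_uu, r_uv, r_vv. Take dot products:
  L(u, v) = r_uu · N̂ = 0,
  M(u, v) = r_uv · N̂ = 5/sqrt(25*u^2 + 25*v^2 + 1),
  N(u, v) = r_vv · N̂ = 0.
Evaluating at (u, v) = (7/2, 9/2):
  L = 0, M = 5*sqrt(3254)/1627, N = 0.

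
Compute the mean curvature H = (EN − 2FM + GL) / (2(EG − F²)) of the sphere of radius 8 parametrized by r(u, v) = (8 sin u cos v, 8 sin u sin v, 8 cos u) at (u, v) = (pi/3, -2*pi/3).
H = -1/8

With E = 64, F = 0, G = 64*sin(u)^2, L = -8*sin(u)/Abs(sin(u)), M = 0, N = -8*sin(u)^3/Abs(sin(u)), assemble
  H = (EN − 2FM + GL) / (2(EG − F²)) = -sin(u)/(8*Abs(sin(u))).
At (u, v) = (pi/3, -2*pi/3): H = -1/8.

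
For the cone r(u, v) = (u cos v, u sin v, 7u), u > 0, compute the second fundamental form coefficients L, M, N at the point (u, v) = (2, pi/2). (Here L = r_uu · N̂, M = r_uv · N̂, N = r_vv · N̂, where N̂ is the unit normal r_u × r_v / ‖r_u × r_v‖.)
L = 0;  M = 0;  N = 7*sqrt(2)/5

Compute the unit normal N̂(u, v) = (-7*sqrt(2)*u*cos(v)/(10*Abs(u)), -7*sqrt(2)*u*sin(v)/(10*Abs(u)), sqrt(2)*u/(10*Abs(u))), and the second partials r_uu, r_uv, r_vv. Take dot products:
  L(u, v) = r_uu · N̂ = 0,
  M(u, v) = r_uv · N̂ = 0,
  N(u, v) = r_vv · N̂ = 7*sqrt(2)*u^2/(10*Abs(u)).
Evaluating at (u, v) = (2, pi/2):
  L = 0, M = 0, N = 7*sqrt(2)/5.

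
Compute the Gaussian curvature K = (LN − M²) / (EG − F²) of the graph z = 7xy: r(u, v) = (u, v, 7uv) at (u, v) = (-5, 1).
K = -49/1625625

Coefficients of the first fundamental form: E = 49*v^2 + 1, F = 49*u*v, G = 49*u^2 + 1.
Coefficients of the second fundamental form: L = 0, M = 7/sqrt(49*u^2 + 49*v^2 + 1), N = 0.
Assemble K = (LN − M²)/(EG − F²) = -49/(2401*u^4 + 4802*u^2*v^2 + 98*u^2 + 2401*v^4 + 98*v^2 + 1). At (u, v) = (-5, 1): K = -49/1625625.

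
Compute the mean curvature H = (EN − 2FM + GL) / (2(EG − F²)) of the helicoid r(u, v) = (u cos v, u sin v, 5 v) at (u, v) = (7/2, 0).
H = 0

With E = 1, F = 0, G = u^2 + 25, L = 0, M = -5/sqrt(u^2 + 25), N = 0, assemble
  H = (EN − 2FM + GL) / (2(EG − F²)) = 0.
At (u, v) = (7/2, 0): H = 0.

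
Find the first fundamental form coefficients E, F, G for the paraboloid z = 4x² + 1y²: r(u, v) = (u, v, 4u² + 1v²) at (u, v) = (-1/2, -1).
E = 17;  F = 8;  G = 5

Partials: r_u = (1, 0, 8*u), r_v = (0, 1, 2*v). As functions of (u, v):
  E = r_u · r_u = 64*u^2 + 1,
  F = r_u · r_v = 16*u*v,
  G = r_v · r_v = 4*v^2 + 1.
Evaluating at (u, v) = (-1/2, -1): E = 17, F = 8, G = 5.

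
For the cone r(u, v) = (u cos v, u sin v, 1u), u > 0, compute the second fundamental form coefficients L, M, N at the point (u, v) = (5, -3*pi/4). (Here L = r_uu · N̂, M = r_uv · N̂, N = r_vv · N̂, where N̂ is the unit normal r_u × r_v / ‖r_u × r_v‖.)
L = 0;  M = 0;  N = 5*sqrt(2)/2

Compute the unit normal N̂(u, v) = (-sqrt(2)*u*cos(v)/(2*Abs(u)), -sqrt(2)*u*sin(v)/(2*Abs(u)), sqrt(2)*u/(2*Abs(u))), and the second partials r_uu, r_uv, r_vv. Take dot products:
  L(u, v) = r_uu · N̂ = 0,
  M(u, v) = r_uv · N̂ = 0,
  N(u, v) = r_vv · N̂ = sqrt(2)*u^2/(2*Abs(u)).
Evaluating at (u, v) = (5, -3*pi/4):
  L = 0, M = 0, N = 5*sqrt(2)/2.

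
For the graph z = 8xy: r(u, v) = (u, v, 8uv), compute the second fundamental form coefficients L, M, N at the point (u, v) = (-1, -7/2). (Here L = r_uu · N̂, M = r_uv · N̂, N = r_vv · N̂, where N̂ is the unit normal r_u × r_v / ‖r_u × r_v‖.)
L = 0;  M = 8*sqrt(849)/849;  N = 0

Compute the unit normal N̂(u, v) = (-8*v/sqrt(64*u^2 + 64*v^2 + 1), -8*u/sqrt(64*u^2 + 64*v^2 + 1), 1/sqrt(64*u^2 + 64*v^2 + 1)), and the second partials r_uu, r_uv, r_vv. Take dot products:
  L(u, v) = r_uu · N̂ = 0,
  M(u, v) = r_uv · N̂ = 8/sqrt(64*u^2 + 64*v^2 + 1),
  N(u, v) = r_vv · N̂ = 0.
Evaluating at (u, v) = (-1, -7/2):
  L = 0, M = 8*sqrt(849)/849, N = 0.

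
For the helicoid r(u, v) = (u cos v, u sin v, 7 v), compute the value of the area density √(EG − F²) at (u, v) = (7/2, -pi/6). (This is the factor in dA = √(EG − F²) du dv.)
√(EG − F²)|_{(7/2, -pi/6)} = 7*sqrt(5)/2

E = 1, F = 0, G = u^2 + 49, so EG − F² = u^2 + 49. Taking the positive square root: √(EG − F²) = sqrt(u^2 + 49). At (u, v) = (7/2, -pi/6): 7*sqrt(5)/2.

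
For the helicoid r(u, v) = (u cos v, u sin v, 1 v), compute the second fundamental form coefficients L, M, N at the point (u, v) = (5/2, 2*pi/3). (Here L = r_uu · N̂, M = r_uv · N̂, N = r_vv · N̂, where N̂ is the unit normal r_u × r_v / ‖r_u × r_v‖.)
L = 0;  M = -2*sqrt(29)/29;  N = 0

Compute the unit normal N̂(u, v) = (sin(v)/sqrt(u^2 + 1), -cos(v)/sqrt(u^2 + 1), u/sqrt(u^2 + 1)), and the second partials r_uu, r_uv, r_vv. Take dot products:
  L(u, v) = r_uu · N̂ = 0,
  M(u, v) = r_uv · N̂ = -1/sqrt(u^2 + 1),
  N(u, v) = r_vv · N̂ = 0.
Evaluating at (u, v) = (5/2, 2*pi/3):
  L = 0, M = -2*sqrt(29)/29, N = 0.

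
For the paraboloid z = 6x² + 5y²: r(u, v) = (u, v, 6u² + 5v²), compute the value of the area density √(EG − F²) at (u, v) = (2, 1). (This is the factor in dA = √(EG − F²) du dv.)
√(EG − F²)|_{(2, 1)} = sqrt(677)

E = 144*u^2 + 1, F = 120*u*v, G = 100*v^2 + 1, so EG − F² = 144*u^2 + 100*v^2 + 1. Taking the positive square root: √(EG − F²) = sqrt(144*u^2 + 100*v^2 + 1). At (u, v) = (2, 1): sqrt(677).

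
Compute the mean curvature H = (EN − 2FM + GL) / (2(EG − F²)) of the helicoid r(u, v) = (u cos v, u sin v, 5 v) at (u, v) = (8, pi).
H = 0

With E = 1, F = 0, G = u^2 + 25, L = 0, M = -5/sqrt(u^2 + 25), N = 0, assemble
  H = (EN − 2FM + GL) / (2(EG − F²)) = 0.
At (u, v) = (8, pi): H = 0.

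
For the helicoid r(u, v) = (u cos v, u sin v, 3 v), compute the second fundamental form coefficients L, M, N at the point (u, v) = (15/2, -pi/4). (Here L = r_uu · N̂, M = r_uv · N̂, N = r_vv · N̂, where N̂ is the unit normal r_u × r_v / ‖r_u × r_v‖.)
L = 0;  M = -2*sqrt(29)/29;  N = 0

Compute the unit normal N̂(u, v) = (3*sin(v)/sqrt(u^2 + 9), -3*cos(v)/sqrt(u^2 + 9), u/sqrt(u^2 + 9)), and the second partials r_uu, r_uv, r_vv. Take dot products:
  L(u, v) = r_uu · N̂ = 0,
  M(u, v) = r_uv · N̂ = -3/sqrt(u^2 + 9),
  N(u, v) = r_vv · N̂ = 0.
Evaluating at (u, v) = (15/2, -pi/4):
  L = 0, M = -2*sqrt(29)/29, N = 0.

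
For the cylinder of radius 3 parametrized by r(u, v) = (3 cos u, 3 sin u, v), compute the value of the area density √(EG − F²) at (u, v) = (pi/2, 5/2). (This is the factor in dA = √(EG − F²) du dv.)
√(EG − F²)|_{(pi/2, 5/2)} = 3

E = 9, F = 0, G = 1, so EG − F² = 9. Taking the positive square root: √(EG − F²) = 3. At (u, v) = (pi/2, 5/2): 3.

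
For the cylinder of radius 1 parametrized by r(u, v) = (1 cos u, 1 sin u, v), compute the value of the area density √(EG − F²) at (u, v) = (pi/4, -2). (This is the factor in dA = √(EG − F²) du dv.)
√(EG − F²)|_{(pi/4, -2)} = 1

E = 1, F = 0, G = 1, so EG − F² = 1. Taking the positive square root: √(EG − F²) = 1. At (u, v) = (pi/4, -2): 1.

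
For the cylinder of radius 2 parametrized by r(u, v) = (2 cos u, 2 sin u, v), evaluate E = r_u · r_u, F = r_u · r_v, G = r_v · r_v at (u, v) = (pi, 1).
E = 4;  F = 0;  G = 1

Partials: r_u = (-2*sin(u), 2*cos(u), 0), r_v = (0, 0, 1). As functions of (u, v):
  E = r_u · r_u = 4,
  F = r_u · r_v = 0,
  G = r_v · r_v = 1.
Evaluating at (u, v) = (pi, 1): E = 4, F = 0, G = 1.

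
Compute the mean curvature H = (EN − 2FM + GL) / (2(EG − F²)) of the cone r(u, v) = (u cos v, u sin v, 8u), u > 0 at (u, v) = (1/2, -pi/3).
H = 8*sqrt(65)/65

With E = 65, F = 0, G = u^2, L = 0, M = 0, N = 8*sqrt(65)*u^2/(65*Abs(u)), assemble
  H = (EN − 2FM + GL) / (2(EG − F²)) = 4*sqrt(65)/(65*Abs(u)).
At (u, v) = (1/2, -pi/3): H = 8*sqrt(65)/65.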